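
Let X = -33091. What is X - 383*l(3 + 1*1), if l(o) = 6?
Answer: -35389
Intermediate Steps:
X - 383*l(3 + 1*1) = -33091 - 383*6 = -33091 - 1*2298 = -33091 - 2298 = -35389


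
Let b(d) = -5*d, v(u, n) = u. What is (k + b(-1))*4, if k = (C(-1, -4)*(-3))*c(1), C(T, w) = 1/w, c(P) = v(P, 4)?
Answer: 23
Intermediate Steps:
c(P) = P
k = ¾ (k = (-3/(-4))*1 = -¼*(-3)*1 = (¾)*1 = ¾ ≈ 0.75000)
(k + b(-1))*4 = (¾ - 5*(-1))*4 = (¾ + 5)*4 = (23/4)*4 = 23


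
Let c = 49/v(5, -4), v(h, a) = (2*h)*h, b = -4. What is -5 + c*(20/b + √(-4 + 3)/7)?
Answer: -99/10 + 7*I/50 ≈ -9.9 + 0.14*I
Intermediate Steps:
v(h, a) = 2*h²
c = 49/50 (c = 49/((2*5²)) = 49/((2*25)) = 49/50 ≈ 0.98000)
-5 + c*(20/b + √(-4 + 3)/7) = -5 + 49*(20/(-4) + √(-4 + 3)/7)/50 = -5 + 49*(20*(-¼) + √(-1)*(⅐))/50 = -5 + 49*(-5 + I*(⅐))/50 = -5 + 49*(-5 + I/7)/50 = -5 + (-49/10 + 7*I/50) = -99/10 + 7*I/50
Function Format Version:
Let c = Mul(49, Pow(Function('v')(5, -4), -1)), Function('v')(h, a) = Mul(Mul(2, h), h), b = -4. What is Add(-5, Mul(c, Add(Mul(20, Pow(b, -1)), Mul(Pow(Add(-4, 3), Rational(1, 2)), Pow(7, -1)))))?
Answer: Add(Rational(-99, 10), Mul(Rational(7, 50), I)) ≈ Add(-9.9000, Mul(0.14000, I))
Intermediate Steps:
Function('v')(h, a) = Mul(2, Pow(h, 2))
c = Rational(49, 50) (c = Mul(49, Pow(Mul(2, Pow(5, 2)), -1)) = Mul(49, Pow(Mul(2, 25), -1)) = Mul(49, Pow(50, -1)) = Mul(49, Rational(1, 50)) = Rational(49, 50) ≈ 0.98000)
Add(-5, Mul(c, Add(Mul(20, Pow(b, -1)), Mul(Pow(Add(-4, 3), Rational(1, 2)), Pow(7, -1))))) = Add(-5, Mul(Rational(49, 50), Add(Mul(20, Pow(-4, -1)), Mul(Pow(Add(-4, 3), Rational(1, 2)), Pow(7, -1))))) = Add(-5, Mul(Rational(49, 50), Add(Mul(20, Rational(-1, 4)), Mul(Pow(-1, Rational(1, 2)), Rational(1, 7))))) = Add(-5, Mul(Rational(49, 50), Add(-5, Mul(I, Rational(1, 7))))) = Add(-5, Mul(Rational(49, 50), Add(-5, Mul(Rational(1, 7), I)))) = Add(-5, Add(Rational(-49, 10), Mul(Rational(7, 50), I))) = Add(Rational(-99, 10), Mul(Rational(7, 50), I))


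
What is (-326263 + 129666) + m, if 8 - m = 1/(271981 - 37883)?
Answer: -46021091723/234098 ≈ -1.9659e+5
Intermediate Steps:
m = 1872783/234098 (m = 8 - 1/(271981 - 37883) = 8 - 1/234098 = 1872783/234098 ≈ 8.0000)
(-326263 + 129666) + m = (-326263 + 129666) + 1872783/234098 = -196597 + 1872783/234098 = -46021091723/234098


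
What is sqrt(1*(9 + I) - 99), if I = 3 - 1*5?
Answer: 2*I*sqrt(23) ≈ 9.5917*I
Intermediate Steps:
I = -2 (I = 3 - 5 = -2)
sqrt(1*(9 + I) - 99) = sqrt(1*(9 - 2) - 99) = sqrt(1*7 - 99) = sqrt(7 - 99) = sqrt(-92) = 2*I*sqrt(23)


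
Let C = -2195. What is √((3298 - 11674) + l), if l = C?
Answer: 31*I*√11 ≈ 102.82*I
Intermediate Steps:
l = -2195
√((3298 - 11674) + l) = √((3298 - 11674) - 2195) = √(-8376 - 2195) = √(-10571) = 31*I*√11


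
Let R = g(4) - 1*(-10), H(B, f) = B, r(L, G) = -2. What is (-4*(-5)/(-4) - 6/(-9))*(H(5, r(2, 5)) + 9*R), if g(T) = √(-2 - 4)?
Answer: -1235/3 - 39*I*√6 ≈ -411.67 - 95.53*I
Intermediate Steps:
g(T) = I*√6 (g(T) = √(-6) = I*√6)
R = 10 + I*√6 (R = I*√6 - 1*(-10) = I*√6 + 10 = 10 + I*√6 ≈ 10.0 + 2.4495*I)
(-4*(-5)/(-4) - 6/(-9))*(H(5, r(2, 5)) + 9*R) = (-4*(-5)/(-4) - 6/(-9))*(5 + 9*(10 + I*√6)) = (20*(-¼) - 6*(-⅑))*(5 + (90 + 9*I*√6)) = (-5 + ⅔)*(95 + 9*I*√6) = -13*(95 + 9*I*√6)/3 = -1235/3 - 39*I*√6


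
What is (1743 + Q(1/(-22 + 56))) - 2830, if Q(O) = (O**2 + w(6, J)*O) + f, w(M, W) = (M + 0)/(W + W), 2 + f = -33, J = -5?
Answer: -6485257/5780 ≈ -1122.0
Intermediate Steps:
f = -35 (f = -2 - 33 = -35)
w(M, W) = M/(2*W) (w(M, W) = M/((2*W)) = M*(1/(2*W)) = M/(2*W))
Q(O) = -35 + O**2 - 3*O/5 (Q(O) = (O**2 + ((1/2)*6/(-5))*O) - 35 = (O**2 + ((1/2)*6*(-1/5))*O) - 35 = (O**2 - 3*O/5) - 35 = -35 + O**2 - 3*O/5)
(1743 + Q(1/(-22 + 56))) - 2830 = (1743 + (-35 + (1/(-22 + 56))**2 - 3/(5*(-22 + 56)))) - 2830 = (1743 + (-35 + (1/34)**2 - 3/5/34)) - 2830 = (1743 + (-35 + (1/34)**2 - 3/5*1/34)) - 2830 = (1743 + (-35 + 1/1156 - 3/170)) - 2830 = (1743 - 202397/5780) - 2830 = 9872143/5780 - 2830 = -6485257/5780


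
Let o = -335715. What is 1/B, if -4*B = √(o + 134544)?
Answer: 4*I*√201171/201171 ≈ 0.0089182*I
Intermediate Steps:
B = -I*√201171/4 (B = -√(-335715 + 134544)/4 = -I*√201171/4 ≈ -112.13*I)
1/B = 1/(-I*√201171/4) = 4*I*√201171/201171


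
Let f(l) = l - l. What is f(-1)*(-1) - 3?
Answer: -3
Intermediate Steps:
f(l) = 0
f(-1)*(-1) - 3 = 0*(-1) - 3 = 0 - 3 = -3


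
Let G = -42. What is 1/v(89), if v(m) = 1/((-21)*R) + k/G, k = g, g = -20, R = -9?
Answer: 27/13 ≈ 2.0769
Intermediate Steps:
k = -20
v(m) = 13/27 (v(m) = 1/(-21*(-9)) - 20/(-42) = -1/21*(-⅑) - 20*(-1/42) = 1/189 + 10/21 = 13/27)
1/v(89) = 1/(13/27) = 27/13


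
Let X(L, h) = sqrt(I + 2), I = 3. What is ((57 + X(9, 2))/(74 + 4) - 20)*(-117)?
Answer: 4509/2 - 3*sqrt(5)/2 ≈ 2251.1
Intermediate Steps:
X(L, h) = sqrt(5) (X(L, h) = sqrt(3 + 2) = sqrt(5))
((57 + X(9, 2))/(74 + 4) - 20)*(-117) = ((57 + sqrt(5))/(74 + 4) - 20)*(-117) = ((57 + sqrt(5))/78 - 20)*(-117) = ((57 + sqrt(5))*(1/78) - 20)*(-117) = ((19/26 + sqrt(5)/78) - 20)*(-117) = (-501/26 + sqrt(5)/78)*(-117) = 4509/2 - 3*sqrt(5)/2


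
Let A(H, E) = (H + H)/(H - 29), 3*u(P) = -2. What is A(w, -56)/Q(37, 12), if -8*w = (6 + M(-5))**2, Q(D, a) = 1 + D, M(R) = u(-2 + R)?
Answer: 32/5567 ≈ 0.0057482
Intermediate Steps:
u(P) = -2/3 (u(P) = (1/3)*(-2) = -2/3)
M(R) = -2/3
w = -32/9 (w = -(6 - 2/3)**2/8 = -(16/3)**2/8 = -1/8*256/9 = -32/9 ≈ -3.5556)
A(H, E) = 2*H/(-29 + H) (A(H, E) = (2*H)/(-29 + H) = 2*H/(-29 + H))
A(w, -56)/Q(37, 12) = (2*(-32/9)/(-29 - 32/9))/(1 + 37) = (2*(-32/9)/(-293/9))/38 = (2*(-32/9)*(-9/293))*(1/38) = (64/293)*(1/38) = 32/5567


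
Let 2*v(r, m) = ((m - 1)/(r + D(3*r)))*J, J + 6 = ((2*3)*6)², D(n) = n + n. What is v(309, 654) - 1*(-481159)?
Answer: 347056034/721 ≈ 4.8135e+5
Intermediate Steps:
D(n) = 2*n
J = 1290 (J = -6 + ((2*3)*6)² = -6 + (6*6)² = -6 + 36² = -6 + 1296 = 1290)
v(r, m) = 645*(-1 + m)/(7*r) (v(r, m) = (((m - 1)/(r + 2*(3*r)))*1290)/2 = (((-1 + m)/(r + 6*r))*1290)/2 = (((-1 + m)/((7*r)))*1290)/2 = (((-1 + m)*(1/(7*r)))*1290)/2 = (((-1 + m)/(7*r))*1290)/2 = (1290*(-1 + m)/(7*r))/2 = 645*(-1 + m)/(7*r))
v(309, 654) - 1*(-481159) = (645/7)*(-1 + 654)/309 - 1*(-481159) = (645/7)*(1/309)*653 + 481159 = 140395/721 + 481159 = 347056034/721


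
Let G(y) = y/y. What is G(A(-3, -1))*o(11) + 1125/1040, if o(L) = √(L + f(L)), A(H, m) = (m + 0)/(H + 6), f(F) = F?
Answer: 225/208 + √22 ≈ 5.7721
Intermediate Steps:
A(H, m) = m/(6 + H)
G(y) = 1
o(L) = √2*√L (o(L) = √(L + L) = √(2*L) = √2*√L)
G(A(-3, -1))*o(11) + 1125/1040 = 1*(√2*√11) + 1125/1040 = 1*√22 + 1125*(1/1040) = √22 + 225/208 = 225/208 + √22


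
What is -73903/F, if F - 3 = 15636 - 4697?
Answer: -73903/10942 ≈ -6.7541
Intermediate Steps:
F = 10942 (F = 3 + (15636 - 4697) = 3 + 10939 = 10942)
-73903/F = -73903/10942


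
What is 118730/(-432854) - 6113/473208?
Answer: -29415011171/102414987816 ≈ -0.28721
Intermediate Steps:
118730/(-432854) - 6113/473208 = 118730*(-1/432854) - 6113*1/473208 = -59365/216427 - 6113/473208 = -29415011171/102414987816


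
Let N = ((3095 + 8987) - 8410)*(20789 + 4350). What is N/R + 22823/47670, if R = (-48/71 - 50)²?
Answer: 792246397408709/22039890810 ≈ 35946.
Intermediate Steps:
N = 92310408 (N = (12082 - 8410)*25139 = 3672*25139 = 92310408)
R = 12945604/5041 (R = (-48*1/71 - 50)² = (-48/71 - 50)² = (-3598/71)² = 12945604/5041 ≈ 2568.1)
N/R + 22823/47670 = 92310408/(12945604/5041) + 22823/47670 = 92310408*(5041/12945604) + 22823*(1/47670) = 116334191682/3236401 + 22823/47670 = 792246397408709/22039890810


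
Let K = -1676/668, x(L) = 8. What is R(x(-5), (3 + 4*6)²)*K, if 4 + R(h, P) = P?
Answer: -303775/167 ≈ -1819.0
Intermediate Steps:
R(h, P) = -4 + P
K = -419/167 (K = -1676*1/668 = -419/167 ≈ -2.5090)
R(x(-5), (3 + 4*6)²)*K = (-4 + (3 + 4*6)²)*(-419/167) = (-4 + (3 + 24)²)*(-419/167) = (-4 + 27²)*(-419/167) = (-4 + 729)*(-419/167) = 725*(-419/167) = -303775/167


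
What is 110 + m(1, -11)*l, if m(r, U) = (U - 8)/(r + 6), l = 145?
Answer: -1985/7 ≈ -283.57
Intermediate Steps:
m(r, U) = (-8 + U)/(6 + r)
110 + m(1, -11)*l = 110 + ((-8 - 11)/(6 + 1))*145 = 110 + (-19/7)*145 = 110 + ((⅐)*(-19))*145 = 110 - 19/7*145 = 110 - 2755/7 = -1985/7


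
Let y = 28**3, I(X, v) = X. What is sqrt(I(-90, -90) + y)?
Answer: sqrt(21862) ≈ 147.86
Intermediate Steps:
y = 21952
sqrt(I(-90, -90) + y) = sqrt(-90 + 21952) = sqrt(21862)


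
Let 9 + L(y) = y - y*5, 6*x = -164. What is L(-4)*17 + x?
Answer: 275/3 ≈ 91.667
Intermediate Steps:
x = -82/3 (x = (1/6)*(-164) = -82/3 ≈ -27.333)
L(y) = -9 - 4*y (L(y) = -9 + (y - y*5) = -9 + (y - 5*y) = -9 - 4*y)
L(-4)*17 + x = (-9 - 4*(-4))*17 - 82/3 = (-9 + 16)*17 - 82/3 = 7*17 - 82/3 = 119 - 82/3 = 275/3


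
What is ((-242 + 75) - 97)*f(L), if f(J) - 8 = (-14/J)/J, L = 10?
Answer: -51876/25 ≈ -2075.0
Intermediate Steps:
f(J) = 8 - 14/J**2 (f(J) = 8 + (-14/J)/J = 8 - 14/J**2)
((-242 + 75) - 97)*f(L) = ((-242 + 75) - 97)*(8 - 14/10**2) = (-167 - 97)*(8 - 14*1/100) = -264*(8 - 7/50) = -264*393/50 = -51876/25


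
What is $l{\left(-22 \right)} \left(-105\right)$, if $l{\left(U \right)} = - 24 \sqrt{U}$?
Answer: $2520 i \sqrt{22} \approx 11820.0 i$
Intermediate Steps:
$l{\left(-22 \right)} \left(-105\right) = - 24 \sqrt{-22} \left(-105\right) = - 24 i \sqrt{22} \left(-105\right) = 2520 i \sqrt{22}$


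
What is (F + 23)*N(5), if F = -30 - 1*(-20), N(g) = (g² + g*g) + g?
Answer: 715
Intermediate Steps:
N(g) = g + 2*g² (N(g) = (g² + g²) + g = 2*g² + g = g + 2*g²)
F = -10 (F = -30 + 20 = -10)
(F + 23)*N(5) = (-10 + 23)*(5*(1 + 2*5)) = 13*(5*(1 + 10)) = 13*(5*11) = 13*55 = 715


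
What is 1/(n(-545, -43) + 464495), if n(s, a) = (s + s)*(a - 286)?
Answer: 1/823105 ≈ 1.2149e-6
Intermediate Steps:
n(s, a) = 2*s*(-286 + a) (n(s, a) = (2*s)*(-286 + a) = 2*s*(-286 + a))
1/(n(-545, -43) + 464495) = 1/(2*(-545)*(-286 - 43) + 464495) = 1/(2*(-545)*(-329) + 464495) = 1/(358610 + 464495) = 1/823105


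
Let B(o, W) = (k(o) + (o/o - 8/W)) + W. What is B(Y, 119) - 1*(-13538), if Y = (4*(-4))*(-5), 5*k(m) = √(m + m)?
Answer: 1625294/119 + 4*√10/5 ≈ 13660.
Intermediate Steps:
k(m) = √2*√m/5 (k(m) = √(m + m)/5 = √(2*m)/5 = (√2*√m)/5 = √2*√m/5)
Y = 80 (Y = -16*(-5) = 80)
B(o, W) = 1 + W - 8/W + √2*√o/5 (B(o, W) = (√2*√o/5 + (o/o - 8/W)) + W = (√2*√o/5 + (1 - 8/W)) + W = (1 - 8/W + √2*√o/5) + W = 1 + W - 8/W + √2*√o/5)
B(Y, 119) - 1*(-13538) = (1 + 119 - 8/119 + √2*√80/5) - 1*(-13538) = (1 + 119 - 8*1/119 + √2*(4*√5)/5) + 13538 = (1 + 119 - 8/119 + 4*√10/5) + 13538 = (14272/119 + 4*√10/5) + 13538 = 1625294/119 + 4*√10/5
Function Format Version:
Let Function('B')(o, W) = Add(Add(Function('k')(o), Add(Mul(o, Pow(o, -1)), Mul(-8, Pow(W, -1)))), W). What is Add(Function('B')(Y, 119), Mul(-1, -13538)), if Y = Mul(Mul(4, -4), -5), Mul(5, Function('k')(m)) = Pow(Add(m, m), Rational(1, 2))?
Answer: Add(Rational(1625294, 119), Mul(Rational(4, 5), Pow(10, Rational(1, 2)))) ≈ 13660.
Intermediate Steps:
Function('k')(m) = Mul(Rational(1, 5), Pow(2, Rational(1, 2)), Pow(m, Rational(1, 2))) (Function('k')(m) = Mul(Rational(1, 5), Pow(Add(m, m), Rational(1, 2))) = Mul(Rational(1, 5), Pow(Mul(2, m), Rational(1, 2))) = Mul(Rational(1, 5), Mul(Pow(2, Rational(1, 2)), Pow(m, Rational(1, 2)))) = Mul(Rational(1, 5), Pow(2, Rational(1, 2)), Pow(m, Rational(1, 2))))
Y = 80 (Y = Mul(-16, -5) = 80)
Function('B')(o, W) = Add(1, W, Mul(-8, Pow(W, -1)), Mul(Rational(1, 5), Pow(2, Rational(1, 2)), Pow(o, Rational(1, 2)))) (Function('B')(o, W) = Add(Add(Mul(Rational(1, 5), Pow(2, Rational(1, 2)), Pow(o, Rational(1, 2))), Add(Mul(o, Pow(o, -1)), Mul(-8, Pow(W, -1)))), W) = Add(Add(Mul(Rational(1, 5), Pow(2, Rational(1, 2)), Pow(o, Rational(1, 2))), Add(1, Mul(-8, Pow(W, -1)))), W) = Add(Add(1, Mul(-8, Pow(W, -1)), Mul(Rational(1, 5), Pow(2, Rational(1, 2)), Pow(o, Rational(1, 2)))), W) = Add(1, W, Mul(-8, Pow(W, -1)), Mul(Rational(1, 5), Pow(2, Rational(1, 2)), Pow(o, Rational(1, 2)))))
Add(Function('B')(Y, 119), Mul(-1, -13538)) = Add(Add(1, 119, Mul(-8, Pow(119, -1)), Mul(Rational(1, 5), Pow(2, Rational(1, 2)), Pow(80, Rational(1, 2)))), Mul(-1, -13538)) = Add(Add(1, 119, Mul(-8, Rational(1, 119)), Mul(Rational(1, 5), Pow(2, Rational(1, 2)), Mul(4, Pow(5, Rational(1, 2))))), 13538) = Add(Add(1, 119, Rational(-8, 119), Mul(Rational(4, 5), Pow(10, Rational(1, 2)))), 13538) = Add(Add(Rational(14272, 119), Mul(Rational(4, 5), Pow(10, Rational(1, 2)))), 13538) = Add(Rational(1625294, 119), Mul(Rational(4, 5), Pow(10, Rational(1, 2))))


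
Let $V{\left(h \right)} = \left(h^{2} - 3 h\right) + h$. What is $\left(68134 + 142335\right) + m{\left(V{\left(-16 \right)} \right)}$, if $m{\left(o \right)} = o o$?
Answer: $293413$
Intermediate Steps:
$V{\left(h \right)} = h^{2} - 2 h$
$m{\left(o \right)} = o^{2}$
$\left(68134 + 142335\right) + m{\left(V{\left(-16 \right)} \right)} = \left(68134 + 142335\right) + \left(- 16 \left(-2 - 16\right)\right)^{2} = 210469 + \left(\left(-16\right) \left(-18\right)\right)^{2} = 210469 + 288^{2} = 210469 + 82944 = 293413$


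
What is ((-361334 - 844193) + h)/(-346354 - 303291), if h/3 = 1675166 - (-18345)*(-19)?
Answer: -67666/15845 ≈ -4.2705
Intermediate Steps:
h = 3979833 (h = 3*(1675166 - (-18345)*(-19)) = 3*(1675166 - 1*348555) = 3*(1675166 - 348555) = 3*1326611 = 3979833)
((-361334 - 844193) + h)/(-346354 - 303291) = ((-361334 - 844193) + 3979833)/(-346354 - 303291) = (-1205527 + 3979833)/(-649645) = 2774306*(-1/649645) = -67666/15845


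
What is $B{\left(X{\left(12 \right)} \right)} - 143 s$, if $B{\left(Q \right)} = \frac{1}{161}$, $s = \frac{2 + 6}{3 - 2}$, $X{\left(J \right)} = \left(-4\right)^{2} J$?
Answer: $- \frac{184183}{161} \approx -1144.0$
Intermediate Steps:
$X{\left(J \right)} = 16 J$
$s = 8$ ($s = \frac{8}{1} = 8 \cdot 1 = 8$)
$B{\left(Q \right)} = \frac{1}{161}$
$B{\left(X{\left(12 \right)} \right)} - 143 s = \frac{1}{161} - 143 \cdot 8 = \frac{1}{161} - 1144 = - \frac{184183}{161}$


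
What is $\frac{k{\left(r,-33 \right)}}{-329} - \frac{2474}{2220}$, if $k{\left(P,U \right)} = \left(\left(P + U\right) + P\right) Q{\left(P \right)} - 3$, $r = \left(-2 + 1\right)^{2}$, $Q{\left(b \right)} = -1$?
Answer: $- \frac{62579}{52170} \approx -1.1995$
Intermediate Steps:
$r = 1$ ($r = \left(-1\right)^{2} = 1$)
$k{\left(P,U \right)} = -3 - U - 2 P$ ($k{\left(P,U \right)} = \left(\left(P + U\right) + P\right) \left(-1\right) - 3 = \left(U + 2 P\right) \left(-1\right) - 3 = \left(- U - 2 P\right) - 3 = -3 - U - 2 P$)
$\frac{k{\left(r,-33 \right)}}{-329} - \frac{2474}{2220} = \frac{-3 - -33 - 2}{-329} - \frac{2474}{2220} = \left(-3 + 33 - 2\right) \left(- \frac{1}{329}\right) - \frac{1237}{1110} = 28 \left(- \frac{1}{329}\right) - \frac{1237}{1110} = - \frac{4}{47} - \frac{1237}{1110} = - \frac{62579}{52170}$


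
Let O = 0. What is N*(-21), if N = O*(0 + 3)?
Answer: 0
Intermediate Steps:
N = 0 (N = 0*(0 + 3) = 0*3 = 0)
N*(-21) = 0*(-21) = 0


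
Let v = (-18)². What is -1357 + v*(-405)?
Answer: -132577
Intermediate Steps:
v = 324
-1357 + v*(-405) = -1357 + 324*(-405) = -1357 - 131220 = -132577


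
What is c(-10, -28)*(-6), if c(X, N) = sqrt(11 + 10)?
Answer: -6*sqrt(21) ≈ -27.495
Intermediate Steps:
c(X, N) = sqrt(21)
c(-10, -28)*(-6) = sqrt(21)*(-6) = -6*sqrt(21)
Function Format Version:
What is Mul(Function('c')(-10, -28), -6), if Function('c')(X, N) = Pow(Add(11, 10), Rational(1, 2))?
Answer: Mul(-6, Pow(21, Rational(1, 2))) ≈ -27.495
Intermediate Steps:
Function('c')(X, N) = Pow(21, Rational(1, 2))
Mul(Function('c')(-10, -28), -6) = Mul(Pow(21, Rational(1, 2)), -6) = Mul(-6, Pow(21, Rational(1, 2)))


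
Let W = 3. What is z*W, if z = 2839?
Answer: 8517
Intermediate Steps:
z*W = 2839*3 = 8517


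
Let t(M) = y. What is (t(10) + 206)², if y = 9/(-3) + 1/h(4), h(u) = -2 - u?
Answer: 1481089/36 ≈ 41141.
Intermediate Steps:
y = -19/6 (y = 9/(-3) + 1/(-2 - 1*4) = 9*(-⅓) + 1/(-2 - 4) = -3 + 1/(-6) = -3 + 1*(-⅙) = -3 - ⅙ = -19/6 ≈ -3.1667)
t(M) = -19/6
(t(10) + 206)² = (-19/6 + 206)² = (1217/6)² = 1481089/36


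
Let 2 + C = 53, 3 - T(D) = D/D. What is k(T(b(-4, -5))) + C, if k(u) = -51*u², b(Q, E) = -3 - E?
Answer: -153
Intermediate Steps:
T(D) = 2 (T(D) = 3 - D/D = 3 - 1*1 = 3 - 1 = 2)
C = 51 (C = -2 + 53 = 51)
k(T(b(-4, -5))) + C = -51*2² + 51 = -51*4 + 51 = -204 + 51 = -153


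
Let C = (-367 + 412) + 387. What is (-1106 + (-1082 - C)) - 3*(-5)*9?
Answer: -2485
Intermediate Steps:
C = 432 (C = 45 + 387 = 432)
(-1106 + (-1082 - C)) - 3*(-5)*9 = (-1106 + (-1082 - 1*432)) - 3*(-5)*9 = (-1106 + (-1082 - 432)) + 15*9 = (-1106 - 1514) + 135 = -2620 + 135 = -2485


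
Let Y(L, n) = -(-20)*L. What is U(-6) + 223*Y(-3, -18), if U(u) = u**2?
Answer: -13344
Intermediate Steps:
Y(L, n) = 20*L
U(-6) + 223*Y(-3, -18) = (-6)**2 + 223*(20*(-3)) = 36 + 223*(-60) = 36 - 13380 = -13344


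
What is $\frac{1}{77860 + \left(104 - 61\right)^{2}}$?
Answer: $\frac{1}{79709} \approx 1.2546 \cdot 10^{-5}$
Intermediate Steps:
$\frac{1}{77860 + \left(104 - 61\right)^{2}} = \frac{1}{77860 + 43^{2}} = \frac{1}{77860 + 1849} = \frac{1}{79709}$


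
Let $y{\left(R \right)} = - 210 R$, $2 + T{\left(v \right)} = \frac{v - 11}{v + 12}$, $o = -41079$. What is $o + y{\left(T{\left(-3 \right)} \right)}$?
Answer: $- \frac{120997}{3} \approx -40332.0$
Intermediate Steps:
$T{\left(v \right)} = -2 + \frac{-11 + v}{12 + v}$ ($T{\left(v \right)} = -2 + \frac{v - 11}{v + 12} = -2 + \frac{-11 + v}{12 + v}$)
$o + y{\left(T{\left(-3 \right)} \right)} = -41079 - 210 \frac{-35 - -3}{12 - 3} = -41079 - 210 \frac{-35 + 3}{9} = -41079 - 210 \cdot \frac{1}{9} \left(-32\right) = -41079 - - \frac{2240}{3} = -41079 + \frac{2240}{3} = - \frac{120997}{3}$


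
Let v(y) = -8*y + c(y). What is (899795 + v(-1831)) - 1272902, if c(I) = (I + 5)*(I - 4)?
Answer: 2992251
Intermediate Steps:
c(I) = (-4 + I)*(5 + I) (c(I) = (5 + I)*(-4 + I) = (-4 + I)*(5 + I))
v(y) = -20 + y² - 7*y (v(y) = -8*y + (-20 + y + y²) = -20 + y² - 7*y)
(899795 + v(-1831)) - 1272902 = (899795 + (-20 + (-1831)² - 7*(-1831))) - 1272902 = (899795 + (-20 + 3352561 + 12817)) - 1272902 = (899795 + 3365358) - 1272902 = 4265153 - 1272902 = 2992251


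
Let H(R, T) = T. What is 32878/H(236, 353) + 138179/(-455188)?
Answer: 14916893877/160681364 ≈ 92.835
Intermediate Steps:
32878/H(236, 353) + 138179/(-455188) = 32878/353 + 138179/(-455188) = 32878*(1/353) + 138179*(-1/455188) = 32878/353 - 138179/455188 = 14916893877/160681364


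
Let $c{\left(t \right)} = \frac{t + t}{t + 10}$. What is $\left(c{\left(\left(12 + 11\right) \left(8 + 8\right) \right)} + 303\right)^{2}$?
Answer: $\frac{3321793225}{35721} \approx 92993.0$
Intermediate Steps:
$c{\left(t \right)} = \frac{2 t}{10 + t}$
$\left(c{\left(\left(12 + 11\right) \left(8 + 8\right) \right)} + 303\right)^{2} = \left(\frac{2 \left(12 + 11\right) \left(8 + 8\right)}{10 + \left(12 + 11\right) \left(8 + 8\right)} + 303\right)^{2} = \left(\frac{2 \cdot 23 \cdot 16}{10 + 23 \cdot 16} + 303\right)^{2} = \left(2 \cdot 368 \frac{1}{10 + 368} + 303\right)^{2} = \left(2 \cdot 368 \cdot \frac{1}{378} + 303\right)^{2} = \left(\frac{368}{189} + 303\right)^{2} = \left(\frac{57635}{189}\right)^{2} = \frac{3321793225}{35721}$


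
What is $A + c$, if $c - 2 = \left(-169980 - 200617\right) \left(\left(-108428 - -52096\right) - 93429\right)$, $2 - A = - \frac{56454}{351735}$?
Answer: $\frac{6507212086019463}{117245} \approx 5.5501 \cdot 10^{10}$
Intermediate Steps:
$A = \frac{253308}{117245}$ ($A = 2 - - \frac{56454}{351735} = 2 - \left(-56454\right) \frac{1}{351735} = 2 - - \frac{18818}{117245} = 2 + \frac{18818}{117245} = \frac{253308}{117245} \approx 2.1605$)
$c = 55500977319$ ($c = 2 + \left(-169980 - 200617\right) \left(\left(-108428 - -52096\right) - 93429\right) = 2 - 370597 \left(\left(-108428 + 52096\right) - 93429\right) = 2 - 370597 \left(-56332 - 93429\right) = 2 - -55500977317 = 2 + 55500977317 = 55500977319$)
$A + c = \frac{253308}{117245} + 55500977319 = \frac{6507212086019463}{117245}$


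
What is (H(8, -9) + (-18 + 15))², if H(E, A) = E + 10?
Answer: 225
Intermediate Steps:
H(E, A) = 10 + E
(H(8, -9) + (-18 + 15))² = ((10 + 8) + (-18 + 15))² = (18 - 3)² = 15² = 225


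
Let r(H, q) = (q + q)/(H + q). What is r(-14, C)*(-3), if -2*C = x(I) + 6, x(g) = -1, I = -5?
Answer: -10/11 ≈ -0.90909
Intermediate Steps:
C = -5/2 (C = -(-1 + 6)/2 = -1/2*5 = -5/2 ≈ -2.5000)
r(H, q) = 2*q/(H + q) (r(H, q) = (2*q)/(H + q) = 2*q/(H + q))
r(-14, C)*(-3) = (2*(-5/2)/(-14 - 5/2))*(-3) = (2*(-5/2)/(-33/2))*(-3) = (2*(-5/2)*(-2/33))*(-3) = (10/33)*(-3) = -10/11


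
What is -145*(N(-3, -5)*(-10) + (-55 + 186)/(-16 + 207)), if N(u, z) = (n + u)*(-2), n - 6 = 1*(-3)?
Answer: -18995/191 ≈ -99.450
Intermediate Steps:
n = 3 (n = 6 + 1*(-3) = 6 - 3 = 3)
N(u, z) = -6 - 2*u (N(u, z) = (3 + u)*(-2) = -6 - 2*u)
-145*(N(-3, -5)*(-10) + (-55 + 186)/(-16 + 207)) = -145*((-6 - 2*(-3))*(-10) + (-55 + 186)/(-16 + 207)) = -145*((-6 + 6)*(-10) + 131/191) = -145*(0*(-10) + 131*(1/191)) = -145*(0 + 131/191) = -145*131/191 = -18995/191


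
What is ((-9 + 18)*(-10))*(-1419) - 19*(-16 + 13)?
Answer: 127767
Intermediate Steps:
((-9 + 18)*(-10))*(-1419) - 19*(-16 + 13) = (9*(-10))*(-1419) - 19*(-3) = -90*(-1419) + 57 = 127710 + 57 = 127767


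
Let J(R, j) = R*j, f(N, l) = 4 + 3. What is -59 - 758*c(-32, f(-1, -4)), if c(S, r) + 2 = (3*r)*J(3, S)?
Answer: 1529585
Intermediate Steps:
f(N, l) = 7
c(S, r) = -2 + 9*S*r (c(S, r) = -2 + (3*r)*(3*S) = -2 + 9*S*r)
-59 - 758*c(-32, f(-1, -4)) = -59 - 758*(-2 + 9*(-32)*7) = -59 - 758*(-2 - 2016) = -59 - 758*(-2018) = -59 + 1529644 = 1529585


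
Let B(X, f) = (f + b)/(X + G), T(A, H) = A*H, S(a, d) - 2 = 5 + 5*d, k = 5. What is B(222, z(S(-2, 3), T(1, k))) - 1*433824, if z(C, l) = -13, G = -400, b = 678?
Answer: -77221337/178 ≈ -4.3383e+5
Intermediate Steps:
S(a, d) = 7 + 5*d (S(a, d) = 2 + (5 + 5*d) = 7 + 5*d)
B(X, f) = (678 + f)/(-400 + X) (B(X, f) = (f + 678)/(X - 400) = (678 + f)/(-400 + X))
B(222, z(S(-2, 3), T(1, k))) - 1*433824 = (678 - 13)/(-400 + 222) - 1*433824 = 665/(-178) - 433824 = -1/178*665 - 433824 = -665/178 - 433824 = -77221337/178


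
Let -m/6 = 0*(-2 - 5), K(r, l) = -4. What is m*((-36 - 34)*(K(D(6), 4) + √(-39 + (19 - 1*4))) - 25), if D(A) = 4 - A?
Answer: 0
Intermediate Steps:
m = 0 (m = -0*(-2 - 5) = -0*(-7) = -6*0 = 0)
m*((-36 - 34)*(K(D(6), 4) + √(-39 + (19 - 1*4))) - 25) = 0*((-36 - 34)*(-4 + √(-39 + (19 - 1*4))) - 25) = 0*(-70*(-4 + √(-39 + (19 - 4))) - 25) = 0*(-70*(-4 + √(-39 + 15)) - 25) = 0*(-70*(-4 + √(-24)) - 25) = 0*(-70*(-4 + 2*I*√6) - 25) = 0*((280 - 140*I*√6) - 25) = 0*(255 - 140*I*√6) = 0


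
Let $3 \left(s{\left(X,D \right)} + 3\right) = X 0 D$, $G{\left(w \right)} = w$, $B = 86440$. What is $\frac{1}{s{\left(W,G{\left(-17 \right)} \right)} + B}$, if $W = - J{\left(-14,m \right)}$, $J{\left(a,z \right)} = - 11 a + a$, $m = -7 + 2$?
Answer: $\frac{1}{86437} \approx 1.1569 \cdot 10^{-5}$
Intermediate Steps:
$m = -5$
$J{\left(a,z \right)} = - 10 a$
$W = -140$ ($W = - \left(-10\right) \left(-14\right) = \left(-1\right) 140 = -140$)
$s{\left(X,D \right)} = -3$ ($s{\left(X,D \right)} = -3 + \frac{X 0 D}{3} = -3 + \frac{0 D}{3} = -3 + \frac{1}{3} \cdot 0 = -3 + 0 = -3$)
$\frac{1}{s{\left(W,G{\left(-17 \right)} \right)} + B} = \frac{1}{-3 + 86440} = \frac{1}{86437}$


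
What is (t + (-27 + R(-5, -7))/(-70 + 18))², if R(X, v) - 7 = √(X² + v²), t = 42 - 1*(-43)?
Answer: (4440 - √74)²/2704 ≈ 7262.3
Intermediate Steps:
t = 85 (t = 42 + 43 = 85)
R(X, v) = 7 + √(X² + v²)
(t + (-27 + R(-5, -7))/(-70 + 18))² = (85 + (-27 + (7 + √((-5)² + (-7)²)))/(-70 + 18))² = (85 + (-27 + (7 + √(25 + 49)))/(-52))² = (85 + (-27 + (7 + √74))*(-1/52))² = (85 + (-20 + √74)*(-1/52))² = (85 + (5/13 - √74/52))² = (1110/13 - √74/52)²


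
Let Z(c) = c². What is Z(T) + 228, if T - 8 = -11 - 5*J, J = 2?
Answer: 397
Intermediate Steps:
T = -13 (T = 8 + (-11 - 5*2) = 8 + (-11 - 1*10) = 8 + (-11 - 10) = 8 - 21 = -13)
Z(T) + 228 = (-13)² + 228 = 169 + 228 = 397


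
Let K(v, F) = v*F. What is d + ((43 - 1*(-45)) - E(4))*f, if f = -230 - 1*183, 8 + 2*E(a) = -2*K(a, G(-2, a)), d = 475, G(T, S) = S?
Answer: -44129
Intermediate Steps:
K(v, F) = F*v
E(a) = -4 - a**2 (E(a) = -4 + (-2*a*a)/2 = -4 + (-2*a**2)/2 = -4 - a**2)
f = -413 (f = -230 - 183 = -413)
d + ((43 - 1*(-45)) - E(4))*f = 475 + ((43 - 1*(-45)) - (-4 - 1*4**2))*(-413) = 475 + ((43 + 45) - (-4 - 1*16))*(-413) = 475 + (88 - (-4 - 16))*(-413) = 475 + (88 - 1*(-20))*(-413) = 475 + (88 + 20)*(-413) = 475 + 108*(-413) = 475 - 44604 = -44129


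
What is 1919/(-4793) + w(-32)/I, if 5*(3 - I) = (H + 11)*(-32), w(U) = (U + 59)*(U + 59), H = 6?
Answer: 16397764/2679287 ≈ 6.1202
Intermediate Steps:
w(U) = (59 + U)² (w(U) = (59 + U)*(59 + U) = (59 + U)²)
I = 559/5 (I = 3 - (6 + 11)*(-32)/5 = 3 - 17*(-32)/5 = 3 - ⅕*(-544) = 3 + 544/5 = 559/5 ≈ 111.80)
1919/(-4793) + w(-32)/I = 1919/(-4793) + (59 - 32)²/(559/5) = 1919*(-1/4793) + 27²*(5/559) = -1919/4793 + 729*(5/559) = -1919/4793 + 3645/559 = 16397764/2679287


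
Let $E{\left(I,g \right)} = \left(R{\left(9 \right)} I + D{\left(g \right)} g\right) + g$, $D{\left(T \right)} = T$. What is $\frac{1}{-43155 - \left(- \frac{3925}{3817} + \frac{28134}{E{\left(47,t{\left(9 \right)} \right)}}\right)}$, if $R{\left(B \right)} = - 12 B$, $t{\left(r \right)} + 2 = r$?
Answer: $- \frac{9580670}{413390268361} \approx -2.3176 \cdot 10^{-5}$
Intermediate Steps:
$t{\left(r \right)} = -2 + r$
$E{\left(I,g \right)} = g + g^{2} - 108 I$ ($E{\left(I,g \right)} = \left(\left(-12\right) 9 I + g g\right) + g = \left(- 108 I + g^{2}\right) + g = \left(g^{2} - 108 I\right) + g = g + g^{2} - 108 I$)
$\frac{1}{-43155 - \left(- \frac{3925}{3817} + \frac{28134}{E{\left(47,t{\left(9 \right)} \right)}}\right)} = \frac{1}{-43155 - \left(- \frac{3925}{3817} + \frac{28134}{\left(-2 + 9\right) + \left(-2 + 9\right)^{2} - 5076}\right)} = \frac{1}{-43155 - \left(- \frac{3925}{3817} + \frac{28134}{7 + 7^{2} - 5076}\right)} = \frac{1}{-43155 - \left(- \frac{3925}{3817} + \frac{28134}{7 + 49 - 5076}\right)} = \frac{1}{-43155 - \left(- \frac{3925}{3817} + \frac{28134}{-5020}\right)} = \frac{1}{-43155 + \left(\left(-28134\right) \left(- \frac{1}{5020}\right) + \frac{3925}{3817}\right)} = \frac{1}{-43155 + \left(\frac{14067}{2510} + \frac{3925}{3817}\right)} = \frac{1}{-43155 + \frac{63545489}{9580670}} = \frac{1}{- \frac{413390268361}{9580670}} = - \frac{9580670}{413390268361}$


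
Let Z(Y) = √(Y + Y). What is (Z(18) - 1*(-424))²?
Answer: 184900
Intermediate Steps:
Z(Y) = √2*√Y (Z(Y) = √(2*Y) = √2*√Y)
(Z(18) - 1*(-424))² = (√2*√18 - 1*(-424))² = (√2*(3*√2) + 424)² = (6 + 424)² = 430² = 184900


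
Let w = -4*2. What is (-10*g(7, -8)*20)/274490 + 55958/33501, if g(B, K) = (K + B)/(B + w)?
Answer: 1535321122/919568949 ≈ 1.6696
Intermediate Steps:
w = -8
g(B, K) = (B + K)/(-8 + B) (g(B, K) = (K + B)/(B - 8) = (B + K)/(-8 + B))
(-10*g(7, -8)*20)/274490 + 55958/33501 = (-10*(7 - 8)/(-8 + 7)*20)/274490 + 55958/33501 = (-10*(-1)/(-1)*20)*(1/274490) + 55958*(1/33501) = (-(-10)*(-1)*20)*(1/274490) + 55958/33501 = (-10*1*20)*(1/274490) + 55958/33501 = -10*20*(1/274490) + 55958/33501 = -200*1/274490 + 55958/33501 = -20/27449 + 55958/33501 = 1535321122/919568949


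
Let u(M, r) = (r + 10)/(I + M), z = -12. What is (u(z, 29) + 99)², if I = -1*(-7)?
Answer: 207936/25 ≈ 8317.4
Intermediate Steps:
I = 7
u(M, r) = (10 + r)/(7 + M) (u(M, r) = (r + 10)/(7 + M) = (10 + r)/(7 + M))
(u(z, 29) + 99)² = ((10 + 29)/(7 - 12) + 99)² = (39/(-5) + 99)² = (-⅕*39 + 99)² = (-39/5 + 99)² = (456/5)² = 207936/25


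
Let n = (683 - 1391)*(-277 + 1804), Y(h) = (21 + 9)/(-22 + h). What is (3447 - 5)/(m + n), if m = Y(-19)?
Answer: -70561/22162893 ≈ -0.0031837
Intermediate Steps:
Y(h) = 30/(-22 + h)
m = -30/41 (m = 30/(-22 - 19) = 30/(-41) = 30*(-1/41) = -30/41 ≈ -0.73171)
n = -1081116 (n = -708*1527 = -1081116)
(3447 - 5)/(m + n) = (3447 - 5)/(-30/41 - 1081116) = 3442/(-44325786/41) = 3442*(-41/44325786) = -70561/22162893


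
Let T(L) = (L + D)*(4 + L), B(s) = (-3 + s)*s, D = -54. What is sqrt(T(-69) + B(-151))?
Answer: sqrt(31249) ≈ 176.77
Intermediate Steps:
B(s) = s*(-3 + s)
T(L) = (-54 + L)*(4 + L) (T(L) = (L - 54)*(4 + L) = (-54 + L)*(4 + L))
sqrt(T(-69) + B(-151)) = sqrt((-216 + (-69)**2 - 50*(-69)) - 151*(-3 - 151)) = sqrt((-216 + 4761 + 3450) - 151*(-154)) = sqrt(7995 + 23254) = sqrt(31249)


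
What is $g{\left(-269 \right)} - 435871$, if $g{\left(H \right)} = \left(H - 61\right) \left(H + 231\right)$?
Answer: $-423331$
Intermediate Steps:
$g{\left(H \right)} = \left(-61 + H\right) \left(231 + H\right)$
$g{\left(-269 \right)} - 435871 = \left(-14091 + \left(-269\right)^{2} + 170 \left(-269\right)\right) - 435871 = \left(-14091 + 72361 - 45730\right) - 435871 = 12540 - 435871 = -423331$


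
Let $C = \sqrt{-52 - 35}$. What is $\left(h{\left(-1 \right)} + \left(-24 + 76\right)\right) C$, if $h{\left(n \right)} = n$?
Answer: $51 i \sqrt{87} \approx 475.7 i$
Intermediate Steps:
$C = i \sqrt{87}$ ($C = \sqrt{-87} = i \sqrt{87} \approx 9.3274 i$)
$\left(h{\left(-1 \right)} + \left(-24 + 76\right)\right) C = \left(-1 + \left(-24 + 76\right)\right) i \sqrt{87} = \left(-1 + 52\right) i \sqrt{87} = 51 i \sqrt{87}$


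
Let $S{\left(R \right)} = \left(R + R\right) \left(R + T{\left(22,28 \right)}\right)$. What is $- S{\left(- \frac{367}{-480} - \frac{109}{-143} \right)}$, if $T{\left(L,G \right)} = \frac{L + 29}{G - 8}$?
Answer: $- \frac{29326778233}{2355724800} \approx -12.449$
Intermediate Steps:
$T{\left(L,G \right)} = \frac{29 + L}{-8 + G}$
$S{\left(R \right)} = 2 R \left(\frac{51}{20} + R\right)$ ($S{\left(R \right)} = \left(R + R\right) \left(R + \frac{29 + 22}{-8 + 28}\right) = 2 R \left(R + \frac{1}{20} \cdot 51\right) = 2 R \left(R + \frac{51}{20}\right) = 2 R \left(\frac{51}{20} + R\right)$)
$- S{\left(- \frac{367}{-480} - \frac{109}{-143} \right)} = - \frac{\left(- \frac{367}{-480} - \frac{109}{-143}\right) \left(51 + 20 \left(- \frac{367}{-480} - \frac{109}{-143}\right)\right)}{10} = - \frac{\left(\left(-367\right) \left(- \frac{1}{480}\right) - - \frac{109}{143}\right) \left(51 + 20 \left(\left(-367\right) \left(- \frac{1}{480}\right) - - \frac{109}{143}\right)\right)}{10} = - \frac{\left(\frac{367}{480} + \frac{109}{143}\right) \left(51 + 20 \left(\frac{367}{480} + \frac{109}{143}\right)\right)}{10} = - \frac{104801 \left(51 + 20 \cdot \frac{104801}{68640}\right)}{10 \cdot 68640} = - \frac{104801 \left(51 + \frac{104801}{3432}\right)}{10 \cdot 68640} = - \frac{104801 \cdot 279833}{10 \cdot 68640 \cdot 3432} = \left(-1\right) \frac{29326778233}{2355724800} = - \frac{29326778233}{2355724800}$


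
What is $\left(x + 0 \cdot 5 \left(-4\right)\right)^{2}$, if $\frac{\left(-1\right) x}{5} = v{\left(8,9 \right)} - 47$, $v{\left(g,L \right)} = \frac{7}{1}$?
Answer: $40000$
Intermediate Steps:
$v{\left(g,L \right)} = 7$ ($v{\left(g,L \right)} = 7 \cdot 1 = 7$)
$x = 200$ ($x = - 5 \left(7 - 47\right) = \left(-5\right) \left(-40\right) = 200$)
$\left(x + 0 \cdot 5 \left(-4\right)\right)^{2} = \left(200 + 0 \cdot 5 \left(-4\right)\right)^{2} = \left(200 + 0 \left(-4\right)\right)^{2} = \left(200 + 0\right)^{2} = 200^{2} = 40000$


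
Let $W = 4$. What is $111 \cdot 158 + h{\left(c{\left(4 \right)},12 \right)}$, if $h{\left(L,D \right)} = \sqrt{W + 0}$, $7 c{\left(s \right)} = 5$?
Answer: $17540$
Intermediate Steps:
$c{\left(s \right)} = \frac{5}{7}$ ($c{\left(s \right)} = \frac{1}{7} \cdot 5 = \frac{5}{7}$)
$h{\left(L,D \right)} = 2$ ($h{\left(L,D \right)} = \sqrt{4 + 0} = \sqrt{4} = 2$)
$111 \cdot 158 + h{\left(c{\left(4 \right)},12 \right)} = 111 \cdot 158 + 2 = 17538 + 2 = 17540$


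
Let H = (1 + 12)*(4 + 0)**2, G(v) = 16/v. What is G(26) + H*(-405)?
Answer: -1095112/13 ≈ -84239.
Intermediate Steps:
H = 208 (H = 13*4**2 = 13*16 = 208)
G(26) + H*(-405) = 16/26 + 208*(-405) = 16*(1/26) - 84240 = 8/13 - 84240 = -1095112/13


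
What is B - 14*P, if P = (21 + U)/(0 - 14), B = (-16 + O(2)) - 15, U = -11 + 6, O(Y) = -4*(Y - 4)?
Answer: -7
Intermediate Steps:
O(Y) = 16 - 4*Y (O(Y) = -4*(-4 + Y) = 16 - 4*Y)
U = -5
B = -23 (B = (-16 + (16 - 4*2)) - 15 = (-16 + (16 - 8)) - 15 = (-16 + 8) - 15 = -8 - 15 = -23)
P = -8/7 (P = (21 - 5)/(0 - 14) = 16/(-14) = 16*(-1/14) = -8/7 ≈ -1.1429)
B - 14*P = -23 - 14*(-8/7) = -23 + 16 = -7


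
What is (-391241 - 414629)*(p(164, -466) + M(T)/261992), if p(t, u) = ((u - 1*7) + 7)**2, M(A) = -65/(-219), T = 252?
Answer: -5020407520060260055/28688124 ≈ -1.7500e+11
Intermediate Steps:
M(A) = 65/219 (M(A) = -65*(-1/219) = 65/219)
p(t, u) = u**2 (p(t, u) = ((u - 7) + 7)**2 = ((-7 + u) + 7)**2 = u**2)
(-391241 - 414629)*(p(164, -466) + M(T)/261992) = (-391241 - 414629)*((-466)**2 + (65/219)/261992) = -805870*(217156 + (65/219)*(1/261992)) = -805870*(217156 + 65/57376248) = -805870*12459596510753/57376248 = -5020407520060260055/28688124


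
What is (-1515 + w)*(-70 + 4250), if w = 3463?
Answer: 8142640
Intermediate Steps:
(-1515 + w)*(-70 + 4250) = (-1515 + 3463)*(-70 + 4250) = 1948*4180 = 8142640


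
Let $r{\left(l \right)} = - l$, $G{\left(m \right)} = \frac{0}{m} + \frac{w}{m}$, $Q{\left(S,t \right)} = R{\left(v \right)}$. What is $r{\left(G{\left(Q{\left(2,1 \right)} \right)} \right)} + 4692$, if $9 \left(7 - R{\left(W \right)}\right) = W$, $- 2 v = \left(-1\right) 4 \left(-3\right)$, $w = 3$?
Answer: $\frac{107907}{23} \approx 4691.6$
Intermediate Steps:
$v = -6$ ($v = - \frac{\left(-1\right) 4 \left(-3\right)}{2} = - \frac{\left(-4\right) \left(-3\right)}{2} = \left(- \frac{1}{2}\right) 12 = -6$)
$R{\left(W \right)} = 7 - \frac{W}{9}$
$Q{\left(S,t \right)} = \frac{23}{3}$ ($Q{\left(S,t \right)} = 7 - - \frac{2}{3} = 7 + \frac{2}{3} = \frac{23}{3}$)
$G{\left(m \right)} = \frac{3}{m}$ ($G{\left(m \right)} = \frac{0}{m} + \frac{3}{m} = 0 + \frac{3}{m} = \frac{3}{m}$)
$r{\left(G{\left(Q{\left(2,1 \right)} \right)} \right)} + 4692 = - \frac{3}{\frac{23}{3}} + 4692 = - \frac{3 \cdot 3}{23} + 4692 = \left(-1\right) \frac{9}{23} + 4692 = - \frac{9}{23} + 4692 = \frac{107907}{23}$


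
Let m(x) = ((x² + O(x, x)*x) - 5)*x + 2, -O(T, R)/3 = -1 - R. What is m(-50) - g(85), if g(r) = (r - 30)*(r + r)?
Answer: -501598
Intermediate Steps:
O(T, R) = 3 + 3*R (O(T, R) = -3*(-1 - R) = 3 + 3*R)
g(r) = 2*r*(-30 + r) (g(r) = (-30 + r)*(2*r) = 2*r*(-30 + r))
m(x) = 2 + x*(-5 + x² + x*(3 + 3*x)) (m(x) = ((x² + (3 + 3*x)*x) - 5)*x + 2 = ((x² + x*(3 + 3*x)) - 5)*x + 2 = (-5 + x² + x*(3 + 3*x))*x + 2 = x*(-5 + x² + x*(3 + 3*x)) + 2 = 2 + x*(-5 + x² + x*(3 + 3*x)))
m(-50) - g(85) = (2 - 5*(-50) + 3*(-50)² + 4*(-50)³) - 2*85*(-30 + 85) = (2 + 250 + 3*2500 + 4*(-125000)) - 2*85*55 = (2 + 250 + 7500 - 500000) - 1*9350 = -492248 - 9350 = -501598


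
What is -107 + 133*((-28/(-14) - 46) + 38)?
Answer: -905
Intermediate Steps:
-107 + 133*((-28/(-14) - 46) + 38) = -107 + 133*((-28*(-1/14) - 46) + 38) = -107 + 133*((2 - 46) + 38) = -107 + 133*(-44 + 38) = -107 + 133*(-6) = -107 - 798 = -905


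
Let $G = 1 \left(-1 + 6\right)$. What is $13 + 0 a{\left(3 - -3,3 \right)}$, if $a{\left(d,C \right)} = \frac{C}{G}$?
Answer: $13$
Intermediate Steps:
$G = 5$ ($G = 1 \cdot 5 = 5$)
$a{\left(d,C \right)} = \frac{C}{5}$
$13 + 0 a{\left(3 - -3,3 \right)} = 13 + 0 \cdot \frac{1}{5} \cdot 3 = 13 + 0 \cdot \frac{3}{5} = 13 + 0 = 13$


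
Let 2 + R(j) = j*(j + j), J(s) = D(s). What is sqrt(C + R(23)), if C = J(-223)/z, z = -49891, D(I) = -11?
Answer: sqrt(2628502695137)/49891 ≈ 32.496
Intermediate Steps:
J(s) = -11
R(j) = -2 + 2*j**2 (R(j) = -2 + j*(j + j) = -2 + j*(2*j) = -2 + 2*j**2)
C = 11/49891 (C = -11/(-49891) = -11*(-1/49891) = 11/49891 ≈ 0.00022048)
sqrt(C + R(23)) = sqrt(11/49891 + (-2 + 2*23**2)) = sqrt(11/49891 + (-2 + 2*529)) = sqrt(11/49891 + (-2 + 1058)) = sqrt(11/49891 + 1056) = sqrt(52684907/49891) = sqrt(2628502695137)/49891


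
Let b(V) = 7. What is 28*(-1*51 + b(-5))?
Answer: -1232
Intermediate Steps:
28*(-1*51 + b(-5)) = 28*(-1*51 + 7) = 28*(-51 + 7) = 28*(-44) = -1232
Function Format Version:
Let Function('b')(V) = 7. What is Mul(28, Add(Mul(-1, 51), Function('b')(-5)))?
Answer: -1232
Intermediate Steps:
Mul(28, Add(Mul(-1, 51), Function('b')(-5))) = Mul(28, Add(Mul(-1, 51), 7)) = Mul(28, Add(-51, 7)) = Mul(28, -44) = -1232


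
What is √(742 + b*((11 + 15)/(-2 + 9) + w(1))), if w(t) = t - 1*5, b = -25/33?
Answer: 2*√9901353/231 ≈ 27.244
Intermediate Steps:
b = -25/33 (b = -25*1/33 = -25/33 ≈ -0.75758)
w(t) = -5 + t (w(t) = t - 5 = -5 + t)
√(742 + b*((11 + 15)/(-2 + 9) + w(1))) = √(742 - 25*((11 + 15)/(-2 + 9) + (-5 + 1))/33) = √(742 - 25*(26/7 - 4)/33) = √(742 - 25/33*(-2/7)) = √(742 + 50/231) = √(171452/231) = 2*√9901353/231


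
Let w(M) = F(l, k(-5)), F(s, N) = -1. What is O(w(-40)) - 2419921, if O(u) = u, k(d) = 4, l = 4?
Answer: -2419922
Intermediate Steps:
w(M) = -1
O(w(-40)) - 2419921 = -1 - 2419921 = -2419922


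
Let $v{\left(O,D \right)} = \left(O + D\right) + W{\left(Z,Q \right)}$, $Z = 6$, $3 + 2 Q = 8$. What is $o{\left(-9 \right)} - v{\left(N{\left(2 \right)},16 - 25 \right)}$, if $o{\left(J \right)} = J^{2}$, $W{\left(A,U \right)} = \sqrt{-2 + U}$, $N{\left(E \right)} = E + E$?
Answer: $86 - \frac{\sqrt{2}}{2} \approx 85.293$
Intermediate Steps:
$Q = \frac{5}{2}$ ($Q = - \frac{3}{2} + \frac{1}{2} \cdot 8 = - \frac{3}{2} + 4 = \frac{5}{2} \approx 2.5$)
$N{\left(E \right)} = 2 E$
$v{\left(O,D \right)} = D + O + \frac{\sqrt{2}}{2}$ ($v{\left(O,D \right)} = \left(O + D\right) + \sqrt{-2 + \frac{5}{2}} = \left(D + O\right) + \sqrt{\frac{1}{2}} = \left(D + O\right) + \frac{\sqrt{2}}{2} = D + O + \frac{\sqrt{2}}{2}$)
$o{\left(-9 \right)} - v{\left(N{\left(2 \right)},16 - 25 \right)} = \left(-9\right)^{2} - \left(\left(16 - 25\right) + 2 \cdot 2 + \frac{\sqrt{2}}{2}\right) = 81 - \left(\left(16 - 25\right) + 4 + \frac{\sqrt{2}}{2}\right) = 81 - \left(-9 + 4 + \frac{\sqrt{2}}{2}\right) = 81 - \left(-5 + \frac{\sqrt{2}}{2}\right) = 81 + \left(5 - \frac{\sqrt{2}}{2}\right) = 86 - \frac{\sqrt{2}}{2}$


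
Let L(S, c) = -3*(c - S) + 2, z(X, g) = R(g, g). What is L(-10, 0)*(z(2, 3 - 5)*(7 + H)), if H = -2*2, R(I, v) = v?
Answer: 168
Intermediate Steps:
z(X, g) = g
L(S, c) = 2 - 3*c + 3*S (L(S, c) = (-3*c + 3*S) + 2 = 2 - 3*c + 3*S)
H = -4
L(-10, 0)*(z(2, 3 - 5)*(7 + H)) = (2 - 3*0 + 3*(-10))*((3 - 5)*(7 - 4)) = (2 + 0 - 30)*(-2*3) = -28*(-6) = 168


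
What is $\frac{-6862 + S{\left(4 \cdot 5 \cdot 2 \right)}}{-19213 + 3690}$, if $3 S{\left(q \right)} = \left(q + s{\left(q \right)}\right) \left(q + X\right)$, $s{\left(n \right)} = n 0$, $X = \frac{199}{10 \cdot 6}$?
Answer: $\frac{56560}{139707} \approx 0.40485$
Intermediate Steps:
$X = \frac{199}{60} \approx 3.3167$
$s{\left(n \right)} = 0$
$S{\left(q \right)} = \frac{q \left(\frac{199}{60} + q\right)}{3}$ ($S{\left(q \right)} = \frac{\left(q + 0\right) \left(q + \frac{199}{60}\right)}{3} = \frac{q \left(\frac{199}{60} + q\right)}{3}$)
$\frac{-6862 + S{\left(4 \cdot 5 \cdot 2 \right)}}{-19213 + 3690} = \frac{-6862 + \frac{4 \cdot 5 \cdot 2 \left(199 + 60 \cdot 4 \cdot 5 \cdot 2\right)}{180}}{-19213 + 3690} = \frac{-6862 + \frac{20 \cdot 2 \left(199 + 60 \cdot 20 \cdot 2\right)}{180}}{-15523} = \left(-6862 + \frac{1}{180} \cdot 40 \left(199 + 60 \cdot 40\right)\right) \left(- \frac{1}{15523}\right) = \left(-6862 + \frac{1}{180} \cdot 40 \left(199 + 2400\right)\right) \left(- \frac{1}{15523}\right) = \left(-6862 + \frac{1}{180} \cdot 40 \cdot 2599\right) \left(- \frac{1}{15523}\right) = \left(-6862 + \frac{5198}{9}\right) \left(- \frac{1}{15523}\right) = \left(- \frac{56560}{9}\right) \left(- \frac{1}{15523}\right) = \frac{56560}{139707}$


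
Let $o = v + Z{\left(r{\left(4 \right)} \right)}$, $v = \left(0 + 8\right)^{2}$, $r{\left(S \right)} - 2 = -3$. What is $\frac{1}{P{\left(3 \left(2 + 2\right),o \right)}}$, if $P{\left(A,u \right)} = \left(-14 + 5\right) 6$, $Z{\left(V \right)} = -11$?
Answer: $- \frac{1}{54} \approx -0.018519$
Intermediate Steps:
$r{\left(S \right)} = -1$ ($r{\left(S \right)} = 2 - 3 = -1$)
$v = 64$ ($v = 8^{2} = 64$)
$o = 53$ ($o = 64 - 11 = 53$)
$P{\left(A,u \right)} = -54$ ($P{\left(A,u \right)} = \left(-9\right) 6 = -54$)
$\frac{1}{P{\left(3 \left(2 + 2\right),o \right)}} = \frac{1}{-54} = - \frac{1}{54}$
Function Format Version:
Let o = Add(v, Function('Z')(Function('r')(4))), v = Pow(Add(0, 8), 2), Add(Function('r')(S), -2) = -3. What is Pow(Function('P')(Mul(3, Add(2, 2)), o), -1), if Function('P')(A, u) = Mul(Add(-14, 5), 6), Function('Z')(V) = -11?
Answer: Rational(-1, 54) ≈ -0.018519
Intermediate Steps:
Function('r')(S) = -1 (Function('r')(S) = Add(2, -3) = -1)
v = 64 (v = Pow(8, 2) = 64)
o = 53 (o = Add(64, -11) = 53)
Function('P')(A, u) = -54 (Function('P')(A, u) = Mul(-9, 6) = -54)
Pow(Function('P')(Mul(3, Add(2, 2)), o), -1) = Pow(-54, -1) = Rational(-1, 54)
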